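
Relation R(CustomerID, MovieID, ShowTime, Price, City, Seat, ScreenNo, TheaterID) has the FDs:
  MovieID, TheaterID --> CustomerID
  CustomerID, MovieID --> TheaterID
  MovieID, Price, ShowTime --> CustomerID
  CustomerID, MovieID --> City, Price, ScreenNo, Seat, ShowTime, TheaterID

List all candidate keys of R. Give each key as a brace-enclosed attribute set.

Attributes never on any right-hand side: {MovieID} — every candidate key must contain it.
Closure of {CustomerID, MovieID} is {City, CustomerID, MovieID, Price, ScreenNo, Seat, ShowTime, TheaterID}, the whole schema; {CustomerID, MovieID} is a candidate key.
Closure of {MovieID, TheaterID} is {City, CustomerID, MovieID, Price, ScreenNo, Seat, ShowTime, TheaterID}, the whole schema; {MovieID, TheaterID} is a candidate key.
Closure of {MovieID, Price, ShowTime} is {City, CustomerID, MovieID, Price, ScreenNo, Seat, ShowTime, TheaterID}, the whole schema; {MovieID, Price, ShowTime} is a candidate key.
These are minimal and exhaustive — every other superkey contains one of them.

{CustomerID, MovieID}, {MovieID, Price, ShowTime}, {MovieID, TheaterID}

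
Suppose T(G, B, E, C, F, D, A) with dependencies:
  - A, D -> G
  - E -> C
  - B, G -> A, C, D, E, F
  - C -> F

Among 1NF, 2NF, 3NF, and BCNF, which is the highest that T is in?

Candidate keys: {A, B, D}, {B, G}. Prime attributes: {A, B, D, G}.
A, D -> G breaks BCNF: {A, D}⁺ = {A, D, G}, so {A, D} is not a superkey.
E -> C has non-prime {C} on the right and a non-superkey on the left, so 3NF fails.
Checking every proper subset of each key, none determines a non-prime attribute — 2NF is satisfied.

2NF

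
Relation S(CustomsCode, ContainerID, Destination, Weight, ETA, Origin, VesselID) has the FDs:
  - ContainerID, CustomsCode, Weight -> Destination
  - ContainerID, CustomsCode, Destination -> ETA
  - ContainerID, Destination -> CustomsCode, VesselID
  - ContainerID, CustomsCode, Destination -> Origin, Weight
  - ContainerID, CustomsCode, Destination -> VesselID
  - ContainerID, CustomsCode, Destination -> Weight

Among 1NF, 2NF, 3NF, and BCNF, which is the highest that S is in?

Candidate keys: {ContainerID, CustomsCode, Weight}, {ContainerID, Destination}. Prime attributes: {ContainerID, CustomsCode, Destination, Weight}.
Each dependency's left side is a superkey — BCNF holds.

BCNF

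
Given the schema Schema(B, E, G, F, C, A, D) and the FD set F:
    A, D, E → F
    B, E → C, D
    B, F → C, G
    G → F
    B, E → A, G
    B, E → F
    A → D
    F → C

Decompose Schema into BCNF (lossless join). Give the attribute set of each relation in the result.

{A, B, E, G}; {A, D}; {A, E, F}; {C, F}

Candidate key of the original relation: {B, E}.
Within {A, B, C, D, E, F, G}: {A, D, E}⁺ ∩ {A, B, C, D, E, F, G} = {A, C, D, E, F}, not the whole set, so A, D, E → C, F violates BCNF; decompose into {A, C, D, E, F} and {A, B, D, E, G}.
Within {A, C, D, E, F}: {A}⁺ ∩ {A, C, D, E, F} = {A, D}, not the whole set, so A → D violates BCNF; decompose into {A, D} and {A, C, E, F}.
{A, D} has no BCNF violation.
Within {A, C, E, F}: {F}⁺ ∩ {A, C, E, F} = {C, F}, not the whole set, so F → C violates BCNF; decompose into {C, F} and {A, E, F}.
{C, F} has no BCNF violation.
{A, E, F} has no BCNF violation.
Within {A, B, D, E, G}: {A}⁺ ∩ {A, B, D, E, G} = {A, D}, not the whole set, so A → D violates BCNF; decompose into {A, D} and {A, B, E, G}.
{A, D} has no BCNF violation.
{A, B, E, G} has no BCNF violation.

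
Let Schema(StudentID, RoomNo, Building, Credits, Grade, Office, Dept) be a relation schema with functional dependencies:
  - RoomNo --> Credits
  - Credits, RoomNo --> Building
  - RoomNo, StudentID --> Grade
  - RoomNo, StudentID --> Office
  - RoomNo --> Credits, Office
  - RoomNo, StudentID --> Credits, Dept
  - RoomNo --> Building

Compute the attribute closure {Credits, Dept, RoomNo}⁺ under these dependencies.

Start with {Credits, Dept, RoomNo}.
Credits, RoomNo --> Building applies; add {Building} → now {Building, Credits, Dept, RoomNo}.
RoomNo --> Credits, Office applies; add {Office} → now {Building, Credits, Dept, Office, RoomNo}.
No further FD applies.

{Building, Credits, Dept, Office, RoomNo}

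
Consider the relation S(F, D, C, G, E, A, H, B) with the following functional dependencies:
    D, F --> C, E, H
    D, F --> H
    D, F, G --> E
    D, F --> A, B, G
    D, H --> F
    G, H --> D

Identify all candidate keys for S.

{D, F}, {D, H}, {G, H}

Closure of {D, F} is {A, B, C, D, E, F, G, H}, the whole schema; {D, F} is a candidate key.
Closure of {D, H} is {A, B, C, D, E, F, G, H}, the whole schema; {D, H} is a candidate key.
Closure of {G, H} is {A, B, C, D, E, F, G, H}, the whole schema; {G, H} is a candidate key.
These are minimal and exhaustive — every other superkey contains one of them.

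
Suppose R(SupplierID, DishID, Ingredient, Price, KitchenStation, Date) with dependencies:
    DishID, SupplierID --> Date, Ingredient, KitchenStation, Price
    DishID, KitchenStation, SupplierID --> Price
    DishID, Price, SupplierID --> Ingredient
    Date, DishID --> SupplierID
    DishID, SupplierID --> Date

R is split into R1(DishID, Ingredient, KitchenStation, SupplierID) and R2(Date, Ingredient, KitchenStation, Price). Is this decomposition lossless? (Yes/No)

The shared attributes are {Ingredient, KitchenStation} and {Ingredient, KitchenStation}⁺ = {Ingredient, KitchenStation}.
R1 ⊄ {Ingredient, KitchenStation} and R2 ⊄ {Ingredient, KitchenStation}, so the split is lossy.

No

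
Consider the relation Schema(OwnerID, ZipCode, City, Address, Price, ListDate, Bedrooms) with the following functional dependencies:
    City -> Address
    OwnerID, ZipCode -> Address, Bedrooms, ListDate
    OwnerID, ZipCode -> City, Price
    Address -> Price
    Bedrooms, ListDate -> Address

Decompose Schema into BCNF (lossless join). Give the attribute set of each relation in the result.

Candidate key of the original relation: {OwnerID, ZipCode}.
Within {Address, Bedrooms, City, ListDate, OwnerID, Price, ZipCode}: {City}⁺ ∩ {Address, Bedrooms, City, ListDate, OwnerID, Price, ZipCode} = {Address, City, Price}, not the whole set, so City -> Address, Price violates BCNF; decompose into {Address, City, Price} and {Bedrooms, City, ListDate, OwnerID, ZipCode}.
Within {Address, City, Price}: {Address}⁺ ∩ {Address, City, Price} = {Address, Price}, not the whole set, so Address -> Price violates BCNF; decompose into {Address, Price} and {Address, City}.
{Address, Price} is in BCNF.
{Address, City} is in BCNF.
{Bedrooms, City, ListDate, OwnerID, ZipCode} is in BCNF.

{Address, City}; {Address, Price}; {Bedrooms, City, ListDate, OwnerID, ZipCode}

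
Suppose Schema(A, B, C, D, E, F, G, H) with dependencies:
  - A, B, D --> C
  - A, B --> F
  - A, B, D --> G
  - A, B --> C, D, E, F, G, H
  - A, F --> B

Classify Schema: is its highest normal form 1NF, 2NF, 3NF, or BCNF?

Candidate keys: {A, B}, {A, F}. Prime attributes: {A, B, F}.
The left-hand side of every FD is a superkey, so BCNF is satisfied.

BCNF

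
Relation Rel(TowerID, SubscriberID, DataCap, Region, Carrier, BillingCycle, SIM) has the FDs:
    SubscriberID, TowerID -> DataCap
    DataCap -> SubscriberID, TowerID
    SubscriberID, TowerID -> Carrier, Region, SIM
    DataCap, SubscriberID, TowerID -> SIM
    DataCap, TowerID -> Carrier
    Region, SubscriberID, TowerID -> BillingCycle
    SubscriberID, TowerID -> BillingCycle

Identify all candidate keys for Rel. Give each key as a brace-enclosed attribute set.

{DataCap}⁺ = {BillingCycle, Carrier, DataCap, Region, SIM, SubscriberID, TowerID}, which is every attribute, so {DataCap} is a candidate key.
{SubscriberID, TowerID}⁺ = {BillingCycle, Carrier, DataCap, Region, SIM, SubscriberID, TowerID}, which is every attribute, so {SubscriberID, TowerID} is a candidate key.
These are minimal and exhaustive — every other superkey contains one of them.

{DataCap}, {SubscriberID, TowerID}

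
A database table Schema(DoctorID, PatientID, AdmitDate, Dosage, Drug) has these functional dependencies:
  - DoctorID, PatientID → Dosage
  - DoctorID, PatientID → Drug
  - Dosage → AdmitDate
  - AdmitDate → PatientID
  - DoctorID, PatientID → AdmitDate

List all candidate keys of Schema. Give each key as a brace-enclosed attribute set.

Attributes never on any right-hand side: {DoctorID} — every candidate key must contain it.
Closure of {AdmitDate, DoctorID} is {AdmitDate, DoctorID, Dosage, Drug, PatientID}, the whole schema; {AdmitDate, DoctorID} is a candidate key.
Closure of {DoctorID, Dosage} is {AdmitDate, DoctorID, Dosage, Drug, PatientID}, the whole schema; {DoctorID, Dosage} is a candidate key.
Closure of {DoctorID, PatientID} is {AdmitDate, DoctorID, Dosage, Drug, PatientID}, the whole schema; {DoctorID, PatientID} is a candidate key.
Any other superkey properly contains one of these, so there are no further candidate keys.

{AdmitDate, DoctorID}, {DoctorID, Dosage}, {DoctorID, PatientID}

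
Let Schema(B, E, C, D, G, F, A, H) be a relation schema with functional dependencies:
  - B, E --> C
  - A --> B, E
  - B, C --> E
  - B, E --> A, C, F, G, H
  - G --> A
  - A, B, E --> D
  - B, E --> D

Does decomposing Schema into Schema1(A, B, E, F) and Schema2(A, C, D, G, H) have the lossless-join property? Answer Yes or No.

Yes

Common attributes: {A}; their closure is {A, B, C, D, E, F, G, H}.
Schema1 is contained in that closure, so Schema1 ∩ Schema2 --> Schema1 holds and the join is lossless.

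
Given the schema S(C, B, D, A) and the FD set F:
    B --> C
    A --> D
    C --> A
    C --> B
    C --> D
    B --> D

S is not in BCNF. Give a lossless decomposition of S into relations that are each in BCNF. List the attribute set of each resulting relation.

Candidate keys of the original relation: {B}, {C}.
In {A, B, C, D}, {A} is not a superkey ({A}⁺ restricted to this set is {A, D}), so split on A --> D into {A, D} and {A, B, C}.
{A, D}: every determinant is a superkey — BCNF.
{A, B, C}: every determinant is a superkey — BCNF.

{A, B, C}; {A, D}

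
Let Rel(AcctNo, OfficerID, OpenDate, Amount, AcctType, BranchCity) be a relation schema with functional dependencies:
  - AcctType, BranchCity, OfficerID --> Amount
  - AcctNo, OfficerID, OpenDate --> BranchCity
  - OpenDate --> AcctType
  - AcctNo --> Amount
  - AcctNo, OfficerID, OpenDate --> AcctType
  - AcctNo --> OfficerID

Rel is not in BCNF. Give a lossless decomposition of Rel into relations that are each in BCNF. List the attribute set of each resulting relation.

Candidate key of the original relation: {AcctNo, OpenDate}.
{AcctNo, AcctType, Amount, BranchCity, OfficerID, OpenDate}: {AcctType, BranchCity, OfficerID} determines {AcctType, Amount, BranchCity, OfficerID} here but is not a superkey — split on AcctType, BranchCity, OfficerID --> Amount, giving {AcctType, Amount, BranchCity, OfficerID} and {AcctNo, AcctType, BranchCity, OfficerID, OpenDate}.
{AcctType, Amount, BranchCity, OfficerID} has no BCNF violation.
{AcctNo, AcctType, BranchCity, OfficerID, OpenDate}: {OpenDate} determines {AcctType, OpenDate} here but is not a superkey — split on OpenDate --> AcctType, giving {AcctType, OpenDate} and {AcctNo, BranchCity, OfficerID, OpenDate}.
{AcctType, OpenDate} has no BCNF violation.
{AcctNo, BranchCity, OfficerID, OpenDate}: {AcctNo} determines {AcctNo, OfficerID} here but is not a superkey — split on AcctNo --> OfficerID, giving {AcctNo, OfficerID} and {AcctNo, BranchCity, OpenDate}.
{AcctNo, OfficerID} has no BCNF violation.
{AcctNo, BranchCity, OpenDate} has no BCNF violation.

{AcctNo, BranchCity, OpenDate}; {AcctNo, OfficerID}; {AcctType, Amount, BranchCity, OfficerID}; {AcctType, OpenDate}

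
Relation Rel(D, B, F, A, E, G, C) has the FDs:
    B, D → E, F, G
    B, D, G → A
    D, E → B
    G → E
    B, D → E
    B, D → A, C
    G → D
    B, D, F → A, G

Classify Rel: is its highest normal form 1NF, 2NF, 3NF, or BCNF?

Candidate keys: {B, D}, {D, E}, {G}. Prime attributes: {B, D, E, G}.
Each dependency's left side is a superkey — BCNF holds.

BCNF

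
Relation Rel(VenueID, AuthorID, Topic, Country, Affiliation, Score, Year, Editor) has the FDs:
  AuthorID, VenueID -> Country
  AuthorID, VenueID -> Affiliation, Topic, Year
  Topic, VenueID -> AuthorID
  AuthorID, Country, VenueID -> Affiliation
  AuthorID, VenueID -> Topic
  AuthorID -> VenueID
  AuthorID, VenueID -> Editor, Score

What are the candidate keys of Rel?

{AuthorID}, {Topic, VenueID}

{AuthorID}⁺ = {Affiliation, AuthorID, Country, Editor, Score, Topic, VenueID, Year}, which is every attribute, so {AuthorID} is a candidate key.
{Topic, VenueID}⁺ = {Affiliation, AuthorID, Country, Editor, Score, Topic, VenueID, Year}, which is every attribute, so {Topic, VenueID} is a candidate key.
Any other superkey properly contains one of these, so there are no further candidate keys.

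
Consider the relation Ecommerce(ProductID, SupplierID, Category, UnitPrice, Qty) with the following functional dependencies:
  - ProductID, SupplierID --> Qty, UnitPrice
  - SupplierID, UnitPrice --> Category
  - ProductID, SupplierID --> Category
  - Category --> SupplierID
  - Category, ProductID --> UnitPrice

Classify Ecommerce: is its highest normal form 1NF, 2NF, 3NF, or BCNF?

Candidate keys: {Category, ProductID}, {ProductID, SupplierID}. Prime attributes: {Category, ProductID, SupplierID}.
For SupplierID, UnitPrice --> Category we have {SupplierID, UnitPrice}⁺ = {Category, SupplierID, UnitPrice}; {SupplierID, UnitPrice} is not a superkey, so BCNF fails.
Since {Category} ⊆ prime attributes and every other non-superkey FD also has a prime right side, the schema is in 3NF.

3NF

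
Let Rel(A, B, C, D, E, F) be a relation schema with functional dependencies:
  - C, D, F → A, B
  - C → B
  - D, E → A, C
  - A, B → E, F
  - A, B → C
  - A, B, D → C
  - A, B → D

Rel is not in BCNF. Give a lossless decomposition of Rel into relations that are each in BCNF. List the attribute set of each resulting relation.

{A, C, D, E, F}; {B, C}

Candidate keys of the original relation: {A, B}, {A, C}, {C, D, F}, {D, E}.
In {A, B, C, D, E, F}, {C} is not a superkey ({C}⁺ restricted to this set is {B, C}), so split on C → B into {B, C} and {A, C, D, E, F}.
{B, C}: every determinant is a superkey — BCNF.
{A, C, D, E, F}: every determinant is a superkey — BCNF.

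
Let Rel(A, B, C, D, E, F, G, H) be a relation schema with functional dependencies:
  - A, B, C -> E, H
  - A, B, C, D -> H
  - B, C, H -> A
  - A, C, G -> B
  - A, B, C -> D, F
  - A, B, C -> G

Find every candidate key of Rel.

{A, B, C}, {A, C, G}, {B, C, H}

Attributes never on any right-hand side: {C} — every candidate key must contain it.
{A, B, C}⁺ = {A, B, C, D, E, F, G, H} — all of the relation — so {A, B, C} is a candidate key.
{A, C, G}⁺ = {A, B, C, D, E, F, G, H} — all of the relation — so {A, C, G} is a candidate key.
{B, C, H}⁺ = {A, B, C, D, E, F, G, H} — all of the relation — so {B, C, H} is a candidate key.
These are minimal and exhaustive — every other superkey contains one of them.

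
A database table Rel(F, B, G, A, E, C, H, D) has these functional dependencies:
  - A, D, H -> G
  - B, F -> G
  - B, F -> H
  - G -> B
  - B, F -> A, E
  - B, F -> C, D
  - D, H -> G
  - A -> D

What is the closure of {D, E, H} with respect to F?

Start with {D, E, H}.
D, H -> G applies; add {G} → now {D, E, G, H}.
G -> B applies; add {B} → now {B, D, E, G, H}.
No further FD applies.

{B, D, E, G, H}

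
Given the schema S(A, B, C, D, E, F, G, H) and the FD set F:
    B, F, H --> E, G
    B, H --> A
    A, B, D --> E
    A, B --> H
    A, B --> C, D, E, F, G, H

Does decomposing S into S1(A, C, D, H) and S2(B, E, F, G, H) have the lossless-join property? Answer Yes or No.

S1 ∩ S2 = {H}; its closure under F is {H}.
S1 ⊄ {H} and S2 ⊄ {H}, so the split is lossy.

No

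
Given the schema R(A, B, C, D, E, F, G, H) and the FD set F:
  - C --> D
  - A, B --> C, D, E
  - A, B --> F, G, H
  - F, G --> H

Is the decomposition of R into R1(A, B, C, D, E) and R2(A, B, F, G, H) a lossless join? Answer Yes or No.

Yes

R1 ∩ R2 = {A, B}; its closure under F is {A, B, C, D, E, F, G, H}.
R1 is contained in that closure, so R1 ∩ R2 --> R1 holds and the join is lossless.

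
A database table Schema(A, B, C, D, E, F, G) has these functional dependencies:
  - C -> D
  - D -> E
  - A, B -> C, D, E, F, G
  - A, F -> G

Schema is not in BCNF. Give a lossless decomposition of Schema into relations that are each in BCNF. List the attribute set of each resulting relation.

{A, B, C, F}; {A, F, G}; {C, D}; {D, E}

Candidate key of the original relation: {A, B}.
{A, B, C, D, E, F, G}: {C} determines {C, D, E} here but is not a superkey — split on C -> D, E, giving {C, D, E} and {A, B, C, F, G}.
{C, D, E}: {D} determines {D, E} here but is not a superkey — split on D -> E, giving {D, E} and {C, D}.
{D, E}: every determinant is a superkey — BCNF.
{C, D}: every determinant is a superkey — BCNF.
{A, B, C, F, G}: {A, F} determines {A, F, G} here but is not a superkey — split on A, F -> G, giving {A, F, G} and {A, B, C, F}.
{A, F, G}: every determinant is a superkey — BCNF.
{A, B, C, F}: every determinant is a superkey — BCNF.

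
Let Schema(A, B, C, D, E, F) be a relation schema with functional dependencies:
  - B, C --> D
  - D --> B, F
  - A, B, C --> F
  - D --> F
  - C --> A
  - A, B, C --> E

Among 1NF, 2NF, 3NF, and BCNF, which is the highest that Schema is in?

Candidate keys: {B, C}, {C, D}. Prime attributes: {B, C, D}.
D --> B, F breaks BCNF: {D}⁺ = {B, D, F}, so {D} is not a superkey.
D --> B, F determines the non-prime attribute {F} from a non-superkey — 3NF is violated.
Since {C} ⊂ {B, C} and {C}⁺ ⊇ {A} with {A} non-prime, there is a partial dependency; 2NF fails.

1NF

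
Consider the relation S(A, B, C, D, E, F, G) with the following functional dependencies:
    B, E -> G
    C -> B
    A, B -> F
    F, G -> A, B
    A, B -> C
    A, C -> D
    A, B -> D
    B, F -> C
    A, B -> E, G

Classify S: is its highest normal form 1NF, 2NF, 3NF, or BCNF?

Candidate keys: {A, B}, {A, C}, {B, E, F}, {C, E, F}, {F, G}. Prime attributes: {A, B, C, E, F, G}.
For B, E -> G we have {B, E}⁺ = {B, E, G}; {B, E} is not a superkey, so BCNF fails.
Its right-hand attributes {G} are all prime, as are those of every other non-superkey FD — the relation is in 3NF.

3NF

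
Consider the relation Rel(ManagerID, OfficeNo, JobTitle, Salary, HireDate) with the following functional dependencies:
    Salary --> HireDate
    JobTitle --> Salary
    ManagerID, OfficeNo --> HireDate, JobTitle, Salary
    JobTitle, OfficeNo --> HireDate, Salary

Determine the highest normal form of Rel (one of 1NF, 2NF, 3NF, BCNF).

2NF

Candidate key: {ManagerID, OfficeNo}. Prime attributes: {ManagerID, OfficeNo}.
For Salary --> HireDate we have {Salary}⁺ = {HireDate, Salary}; {Salary} is not a superkey, so BCNF fails.
Salary --> HireDate determines the non-prime attribute {HireDate} from a non-superkey — 3NF is violated.
No proper subset of a key has a non-prime attribute in its closure, so there is no partial dependency; 2NF holds.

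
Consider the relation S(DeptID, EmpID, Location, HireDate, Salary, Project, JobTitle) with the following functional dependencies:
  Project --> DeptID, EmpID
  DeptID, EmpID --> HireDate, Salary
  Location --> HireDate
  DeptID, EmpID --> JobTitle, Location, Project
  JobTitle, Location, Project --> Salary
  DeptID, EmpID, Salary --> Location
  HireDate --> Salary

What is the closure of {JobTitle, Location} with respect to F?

{HireDate, JobTitle, Location, Salary}

Start with {JobTitle, Location}.
Location --> HireDate applies; add {HireDate} → now {HireDate, JobTitle, Location}.
HireDate --> Salary applies; add {Salary} → now {HireDate, JobTitle, Location, Salary}.
No further FD applies.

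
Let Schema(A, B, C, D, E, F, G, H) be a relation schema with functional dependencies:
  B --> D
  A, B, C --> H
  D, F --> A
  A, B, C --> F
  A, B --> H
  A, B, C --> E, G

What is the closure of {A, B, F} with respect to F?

{A, B, D, F, H}

Start with {A, B, F}.
B --> D applies; add {D} → now {A, B, D, F}.
A, B --> H applies; add {H} → now {A, B, D, F, H}.
No further FD applies.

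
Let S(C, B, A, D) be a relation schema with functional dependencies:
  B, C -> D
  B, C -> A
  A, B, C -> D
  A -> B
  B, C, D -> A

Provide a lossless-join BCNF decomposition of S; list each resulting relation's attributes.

{A, B}; {A, C, D}

Candidate keys of the original relation: {A, C}, {B, C}.
{A, B, C, D}: {A} determines {A, B} here but is not a superkey — split on A -> B, giving {A, B} and {A, C, D}.
{A, B} is in BCNF.
{A, C, D} is in BCNF.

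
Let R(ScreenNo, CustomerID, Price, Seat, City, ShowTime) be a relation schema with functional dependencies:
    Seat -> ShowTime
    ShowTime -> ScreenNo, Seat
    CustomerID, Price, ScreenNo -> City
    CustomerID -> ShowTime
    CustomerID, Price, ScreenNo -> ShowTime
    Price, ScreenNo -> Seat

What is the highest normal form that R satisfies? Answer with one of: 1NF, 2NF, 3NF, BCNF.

Candidate key: {CustomerID, Price}. Prime attributes: {CustomerID, Price}.
Seat -> ShowTime breaks BCNF: {Seat}⁺ = {ScreenNo, Seat, ShowTime}, so {Seat} is not a superkey.
Seat -> ShowTime determines the non-prime attribute {ShowTime} from a non-superkey — 3NF is violated.
Since {CustomerID} ⊂ {CustomerID, Price} and {CustomerID}⁺ ⊇ {ScreenNo, Seat, ShowTime} with {ScreenNo, Seat, ShowTime} non-prime, there is a partial dependency; 2NF fails.

1NF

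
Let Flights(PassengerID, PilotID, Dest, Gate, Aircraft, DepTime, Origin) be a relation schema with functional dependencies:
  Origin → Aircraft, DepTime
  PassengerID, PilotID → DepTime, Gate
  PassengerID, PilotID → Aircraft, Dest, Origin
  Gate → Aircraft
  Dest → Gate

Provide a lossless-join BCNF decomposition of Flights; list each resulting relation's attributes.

Candidate key of the original relation: {PassengerID, PilotID}.
Within {Aircraft, DepTime, Dest, Gate, Origin, PassengerID, PilotID}: {Origin}⁺ ∩ {Aircraft, DepTime, Dest, Gate, Origin, PassengerID, PilotID} = {Aircraft, DepTime, Origin}, not the whole set, so Origin → Aircraft, DepTime violates BCNF; decompose into {Aircraft, DepTime, Origin} and {Dest, Gate, Origin, PassengerID, PilotID}.
{Aircraft, DepTime, Origin}: every determinant is a superkey — BCNF.
Within {Dest, Gate, Origin, PassengerID, PilotID}: {Dest}⁺ ∩ {Dest, Gate, Origin, PassengerID, PilotID} = {Dest, Gate}, not the whole set, so Dest → Gate violates BCNF; decompose into {Dest, Gate} and {Dest, Origin, PassengerID, PilotID}.
{Dest, Gate}: every determinant is a superkey — BCNF.
{Dest, Origin, PassengerID, PilotID}: every determinant is a superkey — BCNF.

{Aircraft, DepTime, Origin}; {Dest, Gate}; {Dest, Origin, PassengerID, PilotID}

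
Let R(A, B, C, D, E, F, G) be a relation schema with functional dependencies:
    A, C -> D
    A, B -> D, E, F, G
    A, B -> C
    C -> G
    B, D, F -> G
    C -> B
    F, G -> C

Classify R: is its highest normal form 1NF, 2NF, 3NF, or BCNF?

Candidate keys: {A, B}, {A, C}, {A, F, G}. Prime attributes: {A, B, C, F, G}.
C -> G breaks BCNF: {C}⁺ = {B, C, G}, so {C} is not a superkey.
But every attribute on its right side ({G}) is prime, and the same holds for every other non-superkey FD, so 3NF still holds.

3NF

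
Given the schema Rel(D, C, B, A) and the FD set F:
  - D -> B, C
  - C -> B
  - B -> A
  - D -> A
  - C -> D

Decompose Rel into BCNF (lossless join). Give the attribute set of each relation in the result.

Candidate keys of the original relation: {C}, {D}.
In {A, B, C, D}, {B} is not a superkey ({B}⁺ restricted to this set is {A, B}), so split on B -> A into {A, B} and {B, C, D}.
{A, B} has no BCNF violation.
{B, C, D} has no BCNF violation.

{A, B}; {B, C, D}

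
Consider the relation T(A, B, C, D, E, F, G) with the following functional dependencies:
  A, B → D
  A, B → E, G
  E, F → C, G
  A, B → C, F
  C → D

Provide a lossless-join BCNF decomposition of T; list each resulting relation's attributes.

Candidate key of the original relation: {A, B}.
{A, B, C, D, E, F, G}: {E, F} determines {C, D, E, F, G} here but is not a superkey — split on E, F → C, D, G, giving {C, D, E, F, G} and {A, B, E, F}.
{C, D, E, F, G}: {C} determines {C, D} here but is not a superkey — split on C → D, giving {C, D} and {C, E, F, G}.
{C, D} is in BCNF.
{C, E, F, G} is in BCNF.
{A, B, E, F} is in BCNF.

{A, B, E, F}; {C, D}; {C, E, F, G}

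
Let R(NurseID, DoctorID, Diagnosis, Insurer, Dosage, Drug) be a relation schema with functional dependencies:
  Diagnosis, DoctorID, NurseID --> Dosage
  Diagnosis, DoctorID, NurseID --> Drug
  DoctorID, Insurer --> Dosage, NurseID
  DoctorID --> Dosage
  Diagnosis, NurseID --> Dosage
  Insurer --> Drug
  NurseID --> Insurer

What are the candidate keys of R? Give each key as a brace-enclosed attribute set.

Attributes never on any right-hand side: {Diagnosis, DoctorID} — every candidate key must contain all of them.
{Diagnosis, DoctorID, Insurer}⁺ = {Diagnosis, DoctorID, Dosage, Drug, Insurer, NurseID} — all of the relation — so {Diagnosis, DoctorID, Insurer} is a candidate key.
{Diagnosis, DoctorID, NurseID}⁺ = {Diagnosis, DoctorID, Dosage, Drug, Insurer, NurseID} — all of the relation — so {Diagnosis, DoctorID, NurseID} is a candidate key.
These are minimal and exhaustive — every other superkey contains one of them.

{Diagnosis, DoctorID, Insurer}, {Diagnosis, DoctorID, NurseID}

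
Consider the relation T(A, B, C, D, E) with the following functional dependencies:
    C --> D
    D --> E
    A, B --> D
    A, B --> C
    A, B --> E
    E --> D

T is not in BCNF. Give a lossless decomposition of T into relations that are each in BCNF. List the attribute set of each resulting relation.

Candidate key of the original relation: {A, B}.
{A, B, C, D, E}: {C} determines {C, D, E} here but is not a superkey — split on C --> D, E, giving {C, D, E} and {A, B, C}.
{C, D, E}: {D} determines {D, E} here but is not a superkey — split on D --> E, giving {D, E} and {C, D}.
{D, E} is in BCNF.
{C, D} is in BCNF.
{A, B, C} is in BCNF.

{A, B, C}; {C, D}; {D, E}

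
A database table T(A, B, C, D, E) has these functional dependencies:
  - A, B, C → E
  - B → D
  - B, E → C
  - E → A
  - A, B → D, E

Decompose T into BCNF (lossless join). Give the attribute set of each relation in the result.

{A, E}; {B, C, E}; {B, D}

Candidate keys of the original relation: {A, B}, {B, E}.
In {A, B, C, D, E}, {B} is not a superkey ({B}⁺ restricted to this set is {B, D}), so split on B → D into {B, D} and {A, B, C, E}.
{B, D} has no BCNF violation.
In {A, B, C, E}, {E} is not a superkey ({E}⁺ restricted to this set is {A, E}), so split on E → A into {A, E} and {B, C, E}.
{A, E} has no BCNF violation.
{B, C, E} has no BCNF violation.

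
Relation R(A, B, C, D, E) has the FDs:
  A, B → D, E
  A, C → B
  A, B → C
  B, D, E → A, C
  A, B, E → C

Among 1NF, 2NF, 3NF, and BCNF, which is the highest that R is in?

Candidate keys: {A, B}, {A, C}, {B, D, E}. Prime attributes: {A, B, C, D, E}.
The left-hand side of every FD is a superkey, so BCNF is satisfied.

BCNF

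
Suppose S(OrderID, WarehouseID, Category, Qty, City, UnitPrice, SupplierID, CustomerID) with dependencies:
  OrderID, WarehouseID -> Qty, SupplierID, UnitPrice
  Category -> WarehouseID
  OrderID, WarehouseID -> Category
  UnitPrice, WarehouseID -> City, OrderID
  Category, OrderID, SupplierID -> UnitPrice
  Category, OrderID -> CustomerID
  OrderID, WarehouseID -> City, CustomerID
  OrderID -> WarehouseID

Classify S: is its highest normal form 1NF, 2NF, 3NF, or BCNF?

3NF

Candidate keys: {Category, UnitPrice}, {OrderID}, {UnitPrice, WarehouseID}. Prime attributes: {Category, OrderID, UnitPrice, WarehouseID}.
For Category -> WarehouseID we have {Category}⁺ = {Category, WarehouseID}; {Category} is not a superkey, so BCNF fails.
Its right-hand attributes {WarehouseID} are all prime, as are those of every other non-superkey FD — the relation is in 3NF.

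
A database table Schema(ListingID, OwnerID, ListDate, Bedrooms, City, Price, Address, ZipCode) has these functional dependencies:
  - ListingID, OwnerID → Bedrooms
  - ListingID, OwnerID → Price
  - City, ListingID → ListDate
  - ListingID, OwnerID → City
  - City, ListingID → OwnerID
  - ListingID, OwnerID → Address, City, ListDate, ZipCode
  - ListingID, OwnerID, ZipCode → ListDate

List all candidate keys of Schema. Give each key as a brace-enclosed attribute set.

{ListingID} never appears on the right of any FD, so every key must include it.
{City, ListingID}⁺ = {Address, Bedrooms, City, ListDate, ListingID, OwnerID, Price, ZipCode} — all of the relation — so {City, ListingID} is a candidate key.
{ListingID, OwnerID}⁺ = {Address, Bedrooms, City, ListDate, ListingID, OwnerID, Price, ZipCode} — all of the relation — so {ListingID, OwnerID} is a candidate key.
Any other superkey properly contains one of these, so there are no further candidate keys.

{City, ListingID}, {ListingID, OwnerID}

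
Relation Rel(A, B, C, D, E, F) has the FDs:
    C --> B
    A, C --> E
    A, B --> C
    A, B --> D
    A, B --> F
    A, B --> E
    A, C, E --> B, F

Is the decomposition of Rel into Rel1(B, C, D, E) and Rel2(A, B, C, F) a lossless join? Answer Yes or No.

Common attributes: {B, C}; their closure is {B, C}.
The closure covers neither Rel1 nor Rel2 entirely; the join is not lossless.

No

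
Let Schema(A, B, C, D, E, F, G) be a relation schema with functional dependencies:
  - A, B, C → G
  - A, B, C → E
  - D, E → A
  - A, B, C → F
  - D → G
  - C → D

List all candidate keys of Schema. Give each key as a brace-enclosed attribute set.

No FD produces {B, C}, so they must be in every candidate key.
{A, B, C}⁺ = {A, B, C, D, E, F, G}, which is every attribute, so {A, B, C} is a candidate key.
{B, C, E}⁺ = {A, B, C, D, E, F, G}, which is every attribute, so {B, C, E} is a candidate key.
No proper subset of any of these is a key, and no other minimal superkey exists.

{A, B, C}, {B, C, E}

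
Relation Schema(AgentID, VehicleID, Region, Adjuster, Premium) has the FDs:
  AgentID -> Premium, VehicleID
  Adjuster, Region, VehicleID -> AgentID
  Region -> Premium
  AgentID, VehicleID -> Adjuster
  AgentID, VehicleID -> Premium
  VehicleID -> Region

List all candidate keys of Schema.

{AgentID}⁺ = {Adjuster, AgentID, Premium, Region, VehicleID}, which is every attribute, so {AgentID} is a candidate key.
{Adjuster, VehicleID}⁺ = {Adjuster, AgentID, Premium, Region, VehicleID}, which is every attribute, so {Adjuster, VehicleID} is a candidate key.
No proper subset of any of these is a key, and no other minimal superkey exists.

{Adjuster, VehicleID}, {AgentID}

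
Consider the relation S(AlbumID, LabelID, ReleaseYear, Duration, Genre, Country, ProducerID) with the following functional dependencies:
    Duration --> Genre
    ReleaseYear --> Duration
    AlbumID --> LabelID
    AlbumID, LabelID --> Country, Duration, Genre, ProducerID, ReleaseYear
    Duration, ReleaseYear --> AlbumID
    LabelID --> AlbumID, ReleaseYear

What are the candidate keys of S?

{AlbumID}⁺ = {AlbumID, Country, Duration, Genre, LabelID, ProducerID, ReleaseYear}, which is every attribute, so {AlbumID} is a candidate key.
{LabelID}⁺ = {AlbumID, Country, Duration, Genre, LabelID, ProducerID, ReleaseYear}, which is every attribute, so {LabelID} is a candidate key.
{ReleaseYear}⁺ = {AlbumID, Country, Duration, Genre, LabelID, ProducerID, ReleaseYear}, which is every attribute, so {ReleaseYear} is a candidate key.
No proper subset of any of these is a key, and no other minimal superkey exists.

{AlbumID}, {LabelID}, {ReleaseYear}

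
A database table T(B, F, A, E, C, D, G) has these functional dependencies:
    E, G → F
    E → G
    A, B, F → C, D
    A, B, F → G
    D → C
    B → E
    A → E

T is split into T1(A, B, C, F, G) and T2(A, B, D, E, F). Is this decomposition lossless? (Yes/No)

Common attributes: {A, B, F}; their closure is {A, B, C, D, E, F, G}.
T1 is contained in that closure, so T1 ∩ T2 → T1 holds and the join is lossless.

Yes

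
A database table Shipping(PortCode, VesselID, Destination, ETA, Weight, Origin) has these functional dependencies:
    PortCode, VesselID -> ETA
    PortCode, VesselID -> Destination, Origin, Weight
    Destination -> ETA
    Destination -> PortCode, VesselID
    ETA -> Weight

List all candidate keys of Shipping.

{Destination}⁺ = {Destination, ETA, Origin, PortCode, VesselID, Weight}, which is every attribute, so {Destination} is a candidate key.
{PortCode, VesselID}⁺ = {Destination, ETA, Origin, PortCode, VesselID, Weight}, which is every attribute, so {PortCode, VesselID} is a candidate key.
No proper subset of any of these is a key, and no other minimal superkey exists.

{Destination}, {PortCode, VesselID}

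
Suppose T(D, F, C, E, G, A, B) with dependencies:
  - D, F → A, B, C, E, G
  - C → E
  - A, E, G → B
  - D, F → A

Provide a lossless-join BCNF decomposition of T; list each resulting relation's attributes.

Candidate key of the original relation: {D, F}.
Within {A, B, C, D, E, F, G}: {C}⁺ ∩ {A, B, C, D, E, F, G} = {C, E}, not the whole set, so C → E violates BCNF; decompose into {C, E} and {A, B, C, D, F, G}.
{C, E} has no BCNF violation.
Within {A, B, C, D, F, G}: {A, C, G}⁺ ∩ {A, B, C, D, F, G} = {A, B, C, G}, not the whole set, so A, C, G → B violates BCNF; decompose into {A, B, C, G} and {A, C, D, F, G}.
{A, B, C, G} has no BCNF violation.
{A, C, D, F, G} has no BCNF violation.

{A, B, C, G}; {A, C, D, F, G}; {C, E}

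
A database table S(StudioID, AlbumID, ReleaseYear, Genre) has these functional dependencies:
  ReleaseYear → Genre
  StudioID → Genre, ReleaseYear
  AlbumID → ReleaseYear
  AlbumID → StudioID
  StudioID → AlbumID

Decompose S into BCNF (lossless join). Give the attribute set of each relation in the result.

Candidate keys of the original relation: {AlbumID}, {StudioID}.
{AlbumID, Genre, ReleaseYear, StudioID}: {ReleaseYear} determines {Genre, ReleaseYear} here but is not a superkey — split on ReleaseYear → Genre, giving {Genre, ReleaseYear} and {AlbumID, ReleaseYear, StudioID}.
{Genre, ReleaseYear}: every determinant is a superkey — BCNF.
{AlbumID, ReleaseYear, StudioID}: every determinant is a superkey — BCNF.

{AlbumID, ReleaseYear, StudioID}; {Genre, ReleaseYear}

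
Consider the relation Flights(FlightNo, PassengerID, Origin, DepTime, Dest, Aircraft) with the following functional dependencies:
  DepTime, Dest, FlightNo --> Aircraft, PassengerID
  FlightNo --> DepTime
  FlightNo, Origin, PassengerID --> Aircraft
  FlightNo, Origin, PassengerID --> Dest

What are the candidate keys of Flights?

{Dest, FlightNo, Origin}, {FlightNo, Origin, PassengerID}

{FlightNo, Origin} never appear on the right of any FD, so every key must include all of them.
{Dest, FlightNo, Origin}⁺ = {Aircraft, DepTime, Dest, FlightNo, Origin, PassengerID} — all of the relation — so {Dest, FlightNo, Origin} is a candidate key.
{FlightNo, Origin, PassengerID}⁺ = {Aircraft, DepTime, Dest, FlightNo, Origin, PassengerID} — all of the relation — so {FlightNo, Origin, PassengerID} is a candidate key.
No proper subset of any of these is a key, and no other minimal superkey exists.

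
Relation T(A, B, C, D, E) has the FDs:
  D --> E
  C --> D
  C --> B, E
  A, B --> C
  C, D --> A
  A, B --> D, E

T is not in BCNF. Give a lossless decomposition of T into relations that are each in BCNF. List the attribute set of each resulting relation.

Candidate keys of the original relation: {A, B}, {C}.
Within {A, B, C, D, E}: {D}⁺ ∩ {A, B, C, D, E} = {D, E}, not the whole set, so D --> E violates BCNF; decompose into {D, E} and {A, B, C, D}.
{D, E}: every determinant is a superkey — BCNF.
{A, B, C, D}: every determinant is a superkey — BCNF.

{A, B, C, D}; {D, E}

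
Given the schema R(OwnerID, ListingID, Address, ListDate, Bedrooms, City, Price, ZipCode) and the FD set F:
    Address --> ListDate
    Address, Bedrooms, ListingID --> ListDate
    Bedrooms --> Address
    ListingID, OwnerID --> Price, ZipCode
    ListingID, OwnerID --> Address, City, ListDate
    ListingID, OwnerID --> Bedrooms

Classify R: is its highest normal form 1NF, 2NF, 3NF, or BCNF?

Candidate key: {ListingID, OwnerID}. Prime attributes: {ListingID, OwnerID}.
For Address --> ListDate we have {Address}⁺ = {Address, ListDate}; {Address} is not a superkey, so BCNF fails.
Because {ListDate} is non-prime and the left side of Address --> ListDate is not a superkey, the relation is not in 3NF.
No non-prime attribute depends on a proper subset of any candidate key, so 2NF holds.

2NF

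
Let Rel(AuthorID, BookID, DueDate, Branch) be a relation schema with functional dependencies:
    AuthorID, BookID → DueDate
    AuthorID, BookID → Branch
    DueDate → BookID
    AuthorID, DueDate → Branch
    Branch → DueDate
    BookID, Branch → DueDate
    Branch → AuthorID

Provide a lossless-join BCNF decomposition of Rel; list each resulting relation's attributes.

Candidate keys of the original relation: {AuthorID, BookID}, {AuthorID, DueDate}, {Branch}.
{AuthorID, BookID, Branch, DueDate}: {DueDate} determines {BookID, DueDate} here but is not a superkey — split on DueDate → BookID, giving {BookID, DueDate} and {AuthorID, Branch, DueDate}.
{BookID, DueDate}: every determinant is a superkey — BCNF.
{AuthorID, Branch, DueDate}: every determinant is a superkey — BCNF.

{AuthorID, Branch, DueDate}; {BookID, DueDate}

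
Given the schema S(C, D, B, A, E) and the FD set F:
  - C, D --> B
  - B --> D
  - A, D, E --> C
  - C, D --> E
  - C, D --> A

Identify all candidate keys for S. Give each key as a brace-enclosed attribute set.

{A, B, E}, {A, D, E}, {B, C}, {C, D}

{B, C}⁺ = {A, B, C, D, E} — all of the relation — so {B, C} is a candidate key.
{C, D}⁺ = {A, B, C, D, E} — all of the relation — so {C, D} is a candidate key.
{A, B, E}⁺ = {A, B, C, D, E} — all of the relation — so {A, B, E} is a candidate key.
{A, D, E}⁺ = {A, B, C, D, E} — all of the relation — so {A, D, E} is a candidate key.
These are minimal and exhaustive — every other superkey contains one of them.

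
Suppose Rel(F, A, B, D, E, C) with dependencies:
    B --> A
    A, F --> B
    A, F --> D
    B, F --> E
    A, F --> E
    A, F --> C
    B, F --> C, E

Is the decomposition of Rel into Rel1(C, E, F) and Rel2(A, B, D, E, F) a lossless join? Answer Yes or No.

Common attributes: {E, F}; their closure is {E, F}.
Neither Rel1 nor Rel2 is contained in that closure, so the decomposition is lossy.

No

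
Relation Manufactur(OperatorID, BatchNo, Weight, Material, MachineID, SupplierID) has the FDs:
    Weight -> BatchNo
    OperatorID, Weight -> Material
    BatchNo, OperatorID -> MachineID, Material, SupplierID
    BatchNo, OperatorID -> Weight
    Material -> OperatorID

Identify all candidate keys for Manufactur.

{BatchNo, Material}, {BatchNo, OperatorID}, {Material, Weight}, {OperatorID, Weight}

{BatchNo, Material} is a candidate key since {BatchNo, Material}⁺ = {BatchNo, MachineID, Material, OperatorID, SupplierID, Weight} covers every attribute.
{BatchNo, OperatorID} is a candidate key since {BatchNo, OperatorID}⁺ = {BatchNo, MachineID, Material, OperatorID, SupplierID, Weight} covers every attribute.
{Material, Weight} is a candidate key since {Material, Weight}⁺ = {BatchNo, MachineID, Material, OperatorID, SupplierID, Weight} covers every attribute.
{OperatorID, Weight} is a candidate key since {OperatorID, Weight}⁺ = {BatchNo, MachineID, Material, OperatorID, SupplierID, Weight} covers every attribute.
These are minimal and exhaustive — every other superkey contains one of them.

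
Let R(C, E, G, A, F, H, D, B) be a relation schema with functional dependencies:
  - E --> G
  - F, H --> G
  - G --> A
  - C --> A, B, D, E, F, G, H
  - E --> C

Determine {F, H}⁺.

Start with {F, H}.
F, H --> G applies; add {G} → now {F, G, H}.
G --> A applies; add {A} → now {A, F, G, H}.
No further FD applies.

{A, F, G, H}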